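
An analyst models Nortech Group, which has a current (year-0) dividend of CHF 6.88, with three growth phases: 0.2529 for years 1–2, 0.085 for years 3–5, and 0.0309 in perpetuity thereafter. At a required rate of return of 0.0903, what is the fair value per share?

CHF 199.37

Three-stage DDM. Project D₁…D_5; terminal Gordon value at t=5 with g = 0.0309; discount at r = 0.0903.
D_1 = 8.6200
D_2 = 10.7999
D_3 = 11.7179
D_4 = 12.7140
D_5 = 13.7946
TV_5 = 14.2209/(0.0903−0.0309) = 239.4091
P₀ = Σ Dₜ/(1+r)ᵗ + TV_5/(1+r)^5 = 199.3678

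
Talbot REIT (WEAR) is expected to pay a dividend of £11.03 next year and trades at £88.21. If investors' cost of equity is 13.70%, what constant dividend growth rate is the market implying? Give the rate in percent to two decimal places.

1.20%

From P₀ = D₁/(r − g), the implied growth is g = r − D₁/P₀.
g = 0.137 − 11.03/88.21 = 0.137 − 0.12504 = 0.01196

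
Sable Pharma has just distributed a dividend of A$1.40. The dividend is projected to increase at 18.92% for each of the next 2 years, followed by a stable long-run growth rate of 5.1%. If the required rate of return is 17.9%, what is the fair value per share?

Two-stage DDM. Project D₁…D_2 at 0.1892, terminal growth 0.051, discount at r = 0.179.
D_1 = 1.6649
D_2 = 1.9799
Terminal value at t=2: TV = D_3/(r−g) = 2.0808/(0.179−0.051) = 16.2566
P₀ = 1.6649/(1+0.179)^1 + 1.9799/(1+0.179)^2 + 16.2566/(1+0.179)^2 = 14.5315

A$14.53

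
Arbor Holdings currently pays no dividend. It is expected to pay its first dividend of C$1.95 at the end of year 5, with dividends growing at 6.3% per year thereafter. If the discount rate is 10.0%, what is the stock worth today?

C$36.00

Deferred-dividend DDM. At t=4 the remaining stream is a growing perpetuity with first payment D_5 = 1.95.
V_4 = D_5/(r−g) = 1.95/(0.1−0.063) = 52.7027
P₀ = V_4/(1+r)^4 = 52.7027/(1+0.1)^4 = 35.9967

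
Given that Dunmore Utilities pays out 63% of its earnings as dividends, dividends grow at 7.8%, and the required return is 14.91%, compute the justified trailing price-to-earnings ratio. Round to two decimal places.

9.55

Justified trailing P/E = b(1+g)/(r−g) = 0.63×(1+0.078)/(0.1491−0.078) = 9.5519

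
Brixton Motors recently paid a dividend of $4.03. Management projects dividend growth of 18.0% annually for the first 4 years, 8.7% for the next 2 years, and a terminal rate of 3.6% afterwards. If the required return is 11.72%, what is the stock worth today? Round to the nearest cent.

$88.72

Three-stage DDM. Project D₁…D_6; terminal Gordon value at t=6 with g = 0.036; discount at r = 0.1172.
D_1 = 4.7554
D_2 = 5.6114
D_3 = 6.6214
D_4 = 7.8133
D_5 = 8.4930
D_6 = 9.2319
TV_6 = 9.5643/(0.1172−0.036) = 117.7866
P₀ = Σ Dₜ/(1+r)ᵗ + TV_6/(1+r)^6 = 88.7215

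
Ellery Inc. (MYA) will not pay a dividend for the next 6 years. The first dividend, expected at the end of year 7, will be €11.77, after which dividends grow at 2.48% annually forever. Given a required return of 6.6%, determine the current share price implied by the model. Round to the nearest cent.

€194.69

Deferred-dividend DDM. At t=6 the remaining stream is a growing perpetuity with first payment D_7 = 11.77.
V_6 = D_7/(r−g) = 11.77/(0.066−0.0248) = 285.6796
P₀ = V_6/(1+r)^6 = 285.6796/(1+0.066)^6 = 194.6866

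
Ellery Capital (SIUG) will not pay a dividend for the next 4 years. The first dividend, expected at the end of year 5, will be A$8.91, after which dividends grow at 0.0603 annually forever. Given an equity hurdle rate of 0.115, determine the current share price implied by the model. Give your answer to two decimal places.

A$105.39

Deferred-dividend DDM. At t=4 the remaining stream is a growing perpetuity with first payment D_5 = 8.91.
V_4 = D_5/(r−g) = 8.91/(0.115−0.0603) = 162.8885
P₀ = V_4/(1+r)^4 = 162.8885/(1+0.115)^4 = 105.3879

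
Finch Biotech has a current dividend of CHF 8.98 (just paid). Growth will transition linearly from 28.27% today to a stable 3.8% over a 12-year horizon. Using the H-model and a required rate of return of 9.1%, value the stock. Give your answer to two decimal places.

CHF 424.64

H-model: P₀ = D₀[(1+g_L) + H(g_S−g_L)]/(r−g_L), with H = 12/2 = 6.
P₀ = 8.98 × [(1+0.038) + 6×(0.2827−0.038)] / (0.091−0.038)
   = 8.98 × 2.5062 / 0.053 = 424.6354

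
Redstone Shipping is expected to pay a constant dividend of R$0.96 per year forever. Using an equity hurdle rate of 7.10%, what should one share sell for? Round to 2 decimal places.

Zero-growth DDM (perpetuity): P₀ = D/r = 0.96 / 0.071 = 13.5211

R$13.52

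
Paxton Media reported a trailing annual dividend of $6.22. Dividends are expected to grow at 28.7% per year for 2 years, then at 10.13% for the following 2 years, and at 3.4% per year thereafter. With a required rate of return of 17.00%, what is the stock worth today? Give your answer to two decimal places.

$78.82

Three-stage DDM. Project D₁…D_4; terminal Gordon value at t=4 with g = 0.034; discount at r = 0.17.
D_1 = 8.0051
D_2 = 10.3026
D_3 = 11.3463
D_4 = 12.4956
TV_4 = 12.9205/(0.17−0.034) = 95.0037
P₀ = Σ Dₜ/(1+r)ᵗ + TV_4/(1+r)^4 = 78.8195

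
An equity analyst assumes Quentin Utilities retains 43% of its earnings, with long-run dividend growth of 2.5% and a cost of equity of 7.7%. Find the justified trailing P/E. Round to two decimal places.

11.24

Payout ratio b = 1 − 0.43 = 0.57.
Justified trailing P/E = b(1+g)/(r−g) = 0.57×(1+0.025)/(0.077−0.025) = 11.2356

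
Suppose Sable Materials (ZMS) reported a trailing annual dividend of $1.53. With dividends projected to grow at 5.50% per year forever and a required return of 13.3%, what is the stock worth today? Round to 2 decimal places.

$20.69

Gordon growth model: P₀ = D₁/(r − g). D₁ = 1.53 × (1 + 0.055) = 1.6141.
P₀ = 1.6141 / (0.133 − 0.055) = 1.6141 / 0.078 = 20.6942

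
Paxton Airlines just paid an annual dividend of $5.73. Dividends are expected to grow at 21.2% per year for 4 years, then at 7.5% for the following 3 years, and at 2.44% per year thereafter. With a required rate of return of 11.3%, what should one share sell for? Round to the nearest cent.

Three-stage DDM. Project D₁…D_7; terminal Gordon value at t=7 with g = 0.0244; discount at r = 0.113.
D_1 = 6.9448
D_2 = 8.4170
D_3 = 10.2015
D_4 = 12.3642
D_5 = 13.2915
D_6 = 14.2883
D_7 = 15.3600
TV_7 = 15.7348/(0.113−0.0244) = 177.5932
P₀ = Σ Dₜ/(1+r)ᵗ + TV_7/(1+r)^7 = 134.9873

$134.99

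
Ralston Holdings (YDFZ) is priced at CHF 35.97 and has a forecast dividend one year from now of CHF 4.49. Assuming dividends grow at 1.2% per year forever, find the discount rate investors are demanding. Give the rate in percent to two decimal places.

Rearranging the constant-growth DDM: r = D₁/P₀ + g.
r = 4.4900 / 35.97 + 0.012 = 0.12483 + 0.012 = 0.13683

13.68%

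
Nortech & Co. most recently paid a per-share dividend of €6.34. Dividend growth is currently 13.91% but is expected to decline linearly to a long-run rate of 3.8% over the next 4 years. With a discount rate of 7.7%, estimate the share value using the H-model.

H-model: P₀ = D₀[(1+g_L) + H(g_S−g_L)]/(r−g_L), with H = 4/2 = 2.
P₀ = 6.34 × [(1+0.038) + 2×(0.1391−0.038)] / (0.077−0.038)
   = 6.34 × 1.2402 / 0.039 = 201.6120

€201.61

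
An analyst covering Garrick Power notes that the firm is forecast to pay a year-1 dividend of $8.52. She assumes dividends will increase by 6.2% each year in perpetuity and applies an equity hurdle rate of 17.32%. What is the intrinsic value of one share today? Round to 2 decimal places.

Gordon growth model: P₀ = D₁/(r − g), with D₁ = 8.52 given directly.
P₀ = 8.5200 / (0.1732 − 0.062) = 8.5200 / 0.1112 = 76.6187

$76.62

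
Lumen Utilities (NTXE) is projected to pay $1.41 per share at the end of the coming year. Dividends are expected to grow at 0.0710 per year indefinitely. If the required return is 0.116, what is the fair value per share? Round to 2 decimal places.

Gordon growth model: P₀ = D₁/(r − g), with D₁ = 1.41 given directly.
P₀ = 1.4100 / (0.116 − 0.071) = 1.4100 / 0.045 = 31.3333

$31.33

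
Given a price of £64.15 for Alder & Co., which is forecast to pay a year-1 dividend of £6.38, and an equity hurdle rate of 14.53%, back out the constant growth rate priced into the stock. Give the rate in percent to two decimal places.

4.58%

From P₀ = D₁/(r − g), the implied growth is g = r − D₁/P₀.
g = 0.1453 − 6.38/64.15 = 0.1453 − 0.09945 = 0.04585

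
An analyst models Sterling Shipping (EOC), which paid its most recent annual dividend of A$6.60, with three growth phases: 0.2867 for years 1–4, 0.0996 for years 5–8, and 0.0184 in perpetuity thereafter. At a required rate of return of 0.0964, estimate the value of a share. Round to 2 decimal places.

A$255.84

Three-stage DDM. Project D₁…D_8; terminal Gordon value at t=8 with g = 0.0184; discount at r = 0.0964.
D_1 = 8.4922
D_2 = 10.9269
D_3 = 14.0597
D_4 = 18.0906
D_5 = 19.8924
D_6 = 21.8737
D_7 = 24.0523
D_8 = 26.4480
TV_8 = 26.9346/(0.0964−0.0184) = 345.3153
P₀ = Σ Dₜ/(1+r)ᵗ + TV_8/(1+r)^8 = 255.8383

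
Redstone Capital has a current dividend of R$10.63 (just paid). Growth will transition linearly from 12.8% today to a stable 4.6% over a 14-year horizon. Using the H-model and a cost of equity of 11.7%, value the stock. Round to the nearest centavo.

R$242.54

H-model: P₀ = D₀[(1+g_L) + H(g_S−g_L)]/(r−g_L), with H = 14/2 = 7.
P₀ = 10.63 × [(1+0.046) + 7×(0.128−0.046)] / (0.117−0.046)
   = 10.63 × 1.6200 / 0.071 = 242.5437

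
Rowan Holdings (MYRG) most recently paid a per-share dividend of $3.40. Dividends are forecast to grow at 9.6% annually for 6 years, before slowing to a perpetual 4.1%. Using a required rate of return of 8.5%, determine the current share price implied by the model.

Two-stage DDM. Project D₁…D_6 at 0.096, terminal growth 0.041, discount at r = 0.085.
D_1 = 3.7264
D_2 = 4.0841
D_3 = 4.4762
D_4 = 4.9059
D_5 = 5.3769
D_6 = 5.8931
Terminal value at t=6: TV = D_7/(r−g) = 6.1347/(0.085−0.041) = 139.4249
P₀ = 3.7264/(1+0.085)^1 + 4.0841/(1+0.085)^2 + 4.4762/(1+0.085)^3 + 4.9059/(1+0.085)^4 + 5.3769/(1+0.085)^5 + 5.8931/(1+0.085)^6 + 139.4249/(1+0.085)^6 = 106.5960

$106.60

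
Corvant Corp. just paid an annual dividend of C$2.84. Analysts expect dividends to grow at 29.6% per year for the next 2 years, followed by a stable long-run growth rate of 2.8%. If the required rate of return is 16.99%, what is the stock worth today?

Two-stage DDM. Project D₁…D_2 at 0.296, terminal growth 0.028, discount at r = 0.1699.
D_1 = 3.6806
D_2 = 4.7701
Terminal value at t=2: TV = D_3/(r−g) = 4.9037/(0.1699−0.028) = 34.5572
P₀ = 3.6806/(1+0.1699)^1 + 4.7701/(1+0.1699)^2 + 34.5572/(1+0.1699)^2 = 31.8802

C$31.88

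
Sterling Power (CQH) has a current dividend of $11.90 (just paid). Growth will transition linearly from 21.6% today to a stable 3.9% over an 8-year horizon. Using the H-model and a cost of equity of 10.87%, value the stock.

$298.27

H-model: P₀ = D₀[(1+g_L) + H(g_S−g_L)]/(r−g_L), with H = 8/2 = 4.
P₀ = 11.90 × [(1+0.039) + 4×(0.216−0.039)] / (0.1087−0.039)
   = 11.90 × 1.7470 / 0.0697 = 298.2683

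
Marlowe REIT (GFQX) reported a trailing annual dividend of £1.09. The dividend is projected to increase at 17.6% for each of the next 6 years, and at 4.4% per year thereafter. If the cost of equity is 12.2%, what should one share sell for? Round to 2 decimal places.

Two-stage DDM. Project D₁…D_6 at 0.176, terminal growth 0.044, discount at r = 0.122.
D_1 = 1.2818
D_2 = 1.5074
D_3 = 1.7728
D_4 = 2.0848
D_5 = 2.4517
D_6 = 2.8832
Terminal value at t=6: TV = D_7/(r−g) = 3.0100/(0.122−0.044) = 38.5901
P₀ = 1.2818/(1+0.122)^1 + 1.5074/(1+0.122)^2 + 1.7728/(1+0.122)^3 + 2.0848/(1+0.122)^4 + 2.4517/(1+0.122)^5 + 2.8832/(1+0.122)^6 + 38.5901/(1+0.122)^6 = 27.0772

£27.08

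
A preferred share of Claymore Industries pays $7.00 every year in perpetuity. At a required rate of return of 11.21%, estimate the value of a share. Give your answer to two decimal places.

$62.44

Zero-growth DDM (perpetuity): P₀ = D/r = 7.00 / 0.1121 = 62.4442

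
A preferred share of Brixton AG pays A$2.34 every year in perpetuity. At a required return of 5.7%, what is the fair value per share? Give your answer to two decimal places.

Zero-growth DDM (perpetuity): P₀ = D/r = 2.34 / 0.057 = 41.0526

A$41.05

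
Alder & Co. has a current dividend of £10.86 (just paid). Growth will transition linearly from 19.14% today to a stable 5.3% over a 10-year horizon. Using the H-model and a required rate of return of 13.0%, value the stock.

£246.11

H-model: P₀ = D₀[(1+g_L) + H(g_S−g_L)]/(r−g_L), with H = 10/2 = 5.
P₀ = 10.86 × [(1+0.053) + 5×(0.1914−0.053)] / (0.13−0.053)
   = 10.86 × 1.7450 / 0.077 = 246.1130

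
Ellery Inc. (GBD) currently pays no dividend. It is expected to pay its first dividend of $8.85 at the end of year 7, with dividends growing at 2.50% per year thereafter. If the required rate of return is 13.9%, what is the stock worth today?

$35.55

Deferred-dividend DDM. At t=6 the remaining stream is a growing perpetuity with first payment D_7 = 8.85.
V_6 = D_7/(r−g) = 8.85/(0.139−0.025) = 77.6316
P₀ = V_6/(1+r)^6 = 77.6316/(1+0.139)^6 = 35.5546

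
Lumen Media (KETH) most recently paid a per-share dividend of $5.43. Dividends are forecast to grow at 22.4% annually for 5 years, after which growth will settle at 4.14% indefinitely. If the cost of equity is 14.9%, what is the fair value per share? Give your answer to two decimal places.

Two-stage DDM. Project D₁…D_5 at 0.224, terminal growth 0.0414, discount at r = 0.149.
D_1 = 6.6463
D_2 = 8.1351
D_3 = 9.9574
D_4 = 12.1878
D_5 = 14.9179
Terminal value at t=5: TV = D_6/(r−g) = 15.5355/(0.149−0.0414) = 144.3817
P₀ = 6.6463/(1+0.149)^1 + 8.1351/(1+0.149)^2 + 9.9574/(1+0.149)^3 + 12.1878/(1+0.149)^4 + 14.9179/(1+0.149)^5 + 144.3817/(1+0.149)^5 = 105.0487

$105.05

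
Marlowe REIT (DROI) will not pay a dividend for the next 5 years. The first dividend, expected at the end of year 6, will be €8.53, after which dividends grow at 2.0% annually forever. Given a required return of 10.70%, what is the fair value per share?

Deferred-dividend DDM. At t=5 the remaining stream is a growing perpetuity with first payment D_6 = 8.53.
V_5 = D_6/(r−g) = 8.53/(0.107−0.02) = 98.0460
P₀ = V_5/(1+r)^5 = 98.0460/(1+0.107)^5 = 58.9782

€58.98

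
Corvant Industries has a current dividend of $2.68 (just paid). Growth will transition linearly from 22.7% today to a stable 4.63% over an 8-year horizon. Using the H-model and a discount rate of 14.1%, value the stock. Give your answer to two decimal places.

$50.07

H-model: P₀ = D₀[(1+g_L) + H(g_S−g_L)]/(r−g_L), with H = 8/2 = 4.
P₀ = 2.68 × [(1+0.0463) + 4×(0.227−0.0463)] / (0.141−0.0463)
   = 2.68 × 1.7691 / 0.0947 = 50.0653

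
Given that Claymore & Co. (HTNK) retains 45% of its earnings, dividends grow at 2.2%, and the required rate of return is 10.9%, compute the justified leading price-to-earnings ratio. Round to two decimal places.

6.32

Payout ratio b = 1 − 0.45 = 0.55.
Justified leading P/E = b/(r−g) = 0.55/(0.109−0.022) = 6.3218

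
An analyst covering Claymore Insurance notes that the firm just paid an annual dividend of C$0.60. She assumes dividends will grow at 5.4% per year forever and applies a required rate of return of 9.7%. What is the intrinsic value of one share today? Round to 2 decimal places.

C$14.71

Gordon growth model: P₀ = D₁/(r − g). D₁ = 0.60 × (1 + 0.054) = 0.6324.
P₀ = 0.6324 / (0.097 − 0.054) = 0.6324 / 0.043 = 14.7070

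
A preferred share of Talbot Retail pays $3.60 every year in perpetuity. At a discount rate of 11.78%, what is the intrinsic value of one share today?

$30.56

Zero-growth DDM (perpetuity): P₀ = D/r = 3.60 / 0.1178 = 30.5603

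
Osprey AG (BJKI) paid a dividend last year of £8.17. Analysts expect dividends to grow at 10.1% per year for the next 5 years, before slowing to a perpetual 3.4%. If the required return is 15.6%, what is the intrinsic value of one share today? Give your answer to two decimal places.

£89.64

Two-stage DDM. Project D₁…D_5 at 0.101, terminal growth 0.034, discount at r = 0.156.
D_1 = 8.9952
D_2 = 9.9037
D_3 = 10.9040
D_4 = 12.0053
D_5 = 13.2178
Terminal value at t=5: TV = D_6/(r−g) = 13.6672/(0.156−0.034) = 112.0261
P₀ = 8.9952/(1+0.156)^1 + 9.9037/(1+0.156)^2 + 10.9040/(1+0.156)^3 + 12.0053/(1+0.156)^4 + 13.2178/(1+0.156)^5 + 112.0261/(1+0.156)^5 = 89.6426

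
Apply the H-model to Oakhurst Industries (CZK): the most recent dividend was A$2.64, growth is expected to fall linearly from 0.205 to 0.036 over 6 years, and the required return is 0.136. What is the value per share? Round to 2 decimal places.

A$40.74

H-model: P₀ = D₀[(1+g_L) + H(g_S−g_L)]/(r−g_L), with H = 6/2 = 3.
P₀ = 2.64 × [(1+0.036) + 3×(0.205−0.036)] / (0.136−0.036)
   = 2.64 × 1.5430 / 0.1 = 40.7352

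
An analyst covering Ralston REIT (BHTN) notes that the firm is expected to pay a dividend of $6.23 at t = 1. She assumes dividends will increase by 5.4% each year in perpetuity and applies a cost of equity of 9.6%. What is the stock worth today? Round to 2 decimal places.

$148.33

Gordon growth model: P₀ = D₁/(r − g), with D₁ = 6.23 given directly.
P₀ = 6.2300 / (0.096 − 0.054) = 6.2300 / 0.042 = 148.3333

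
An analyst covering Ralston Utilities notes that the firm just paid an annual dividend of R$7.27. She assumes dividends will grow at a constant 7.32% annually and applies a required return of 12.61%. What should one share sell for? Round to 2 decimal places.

R$147.49

Gordon growth model: P₀ = D₁/(r − g). D₁ = 7.27 × (1 + 0.0732) = 7.8022.
P₀ = 7.8022 / (0.1261 − 0.0732) = 7.8022 / 0.0529 = 147.4889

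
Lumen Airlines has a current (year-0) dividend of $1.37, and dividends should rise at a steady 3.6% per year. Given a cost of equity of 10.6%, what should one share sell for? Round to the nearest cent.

Gordon growth model: P₀ = D₁/(r − g). D₁ = 1.37 × (1 + 0.036) = 1.4193.
P₀ = 1.4193 / (0.106 − 0.036) = 1.4193 / 0.07 = 20.2760

$20.28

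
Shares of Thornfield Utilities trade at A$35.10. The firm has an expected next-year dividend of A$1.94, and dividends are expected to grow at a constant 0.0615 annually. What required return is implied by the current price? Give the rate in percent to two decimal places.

Rearranging the constant-growth DDM: r = D₁/P₀ + g.
r = 1.9400 / 35.10 + 0.0615 = 0.05527 + 0.0615 = 0.11677

11.68%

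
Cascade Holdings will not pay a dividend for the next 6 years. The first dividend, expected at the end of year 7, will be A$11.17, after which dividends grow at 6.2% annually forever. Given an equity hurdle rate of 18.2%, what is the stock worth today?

Deferred-dividend DDM. At t=6 the remaining stream is a growing perpetuity with first payment D_7 = 11.17.
V_6 = D_7/(r−g) = 11.17/(0.182−0.062) = 93.0833
P₀ = V_6/(1+r)^6 = 93.0833/(1+0.182)^6 = 34.1324

A$34.13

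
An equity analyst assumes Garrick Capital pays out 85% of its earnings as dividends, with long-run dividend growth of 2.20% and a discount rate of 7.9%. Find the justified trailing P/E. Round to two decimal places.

Justified trailing P/E = b(1+g)/(r−g) = 0.85×(1+0.022)/(0.079−0.022) = 15.2404

15.24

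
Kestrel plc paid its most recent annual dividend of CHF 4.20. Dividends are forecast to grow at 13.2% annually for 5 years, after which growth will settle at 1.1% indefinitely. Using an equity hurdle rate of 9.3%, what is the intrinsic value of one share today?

Two-stage DDM. Project D₁…D_5 at 0.132, terminal growth 0.011, discount at r = 0.093.
D_1 = 4.7544
D_2 = 5.3820
D_3 = 6.0924
D_4 = 6.8966
D_5 = 7.8070
Terminal value at t=5: TV = D_6/(r−g) = 7.8928/(0.093−0.011) = 96.2540
P₀ = 4.7544/(1+0.093)^1 + 5.3820/(1+0.093)^2 + 6.0924/(1+0.093)^3 + 6.8966/(1+0.093)^4 + 7.8070/(1+0.093)^5 + 96.2540/(1+0.093)^5 = 85.0624

CHF 85.06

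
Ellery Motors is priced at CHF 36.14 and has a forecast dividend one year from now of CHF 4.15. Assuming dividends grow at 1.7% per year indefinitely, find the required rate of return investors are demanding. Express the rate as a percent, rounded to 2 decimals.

Rearranging the constant-growth DDM: r = D₁/P₀ + g.
r = 4.1500 / 36.14 + 0.017 = 0.11483 + 0.017 = 0.13183

13.18%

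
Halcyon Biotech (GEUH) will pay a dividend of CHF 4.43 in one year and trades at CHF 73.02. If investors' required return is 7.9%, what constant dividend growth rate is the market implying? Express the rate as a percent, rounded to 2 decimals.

From P₀ = D₁/(r − g), the implied growth is g = r − D₁/P₀.
g = 0.079 − 4.43/73.02 = 0.079 − 0.06067 = 0.01833

1.83%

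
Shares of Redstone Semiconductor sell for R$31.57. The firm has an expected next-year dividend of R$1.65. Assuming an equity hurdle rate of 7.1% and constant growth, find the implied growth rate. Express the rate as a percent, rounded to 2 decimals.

1.87%

From P₀ = D₁/(r − g), the implied growth is g = r − D₁/P₀.
g = 0.071 − 1.65/31.57 = 0.071 − 0.05226 = 0.01874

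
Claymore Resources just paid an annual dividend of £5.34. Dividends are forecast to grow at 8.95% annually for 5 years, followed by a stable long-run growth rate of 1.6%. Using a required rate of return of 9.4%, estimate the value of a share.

£94.51

Two-stage DDM. Project D₁…D_5 at 0.0895, terminal growth 0.016, discount at r = 0.094.
D_1 = 5.8179
D_2 = 6.3386
D_3 = 6.9059
D_4 = 7.5240
D_5 = 8.1974
Terminal value at t=5: TV = D_6/(r−g) = 8.3286/(0.094−0.016) = 106.7767
P₀ = 5.8179/(1+0.094)^1 + 6.3386/(1+0.094)^2 + 6.9059/(1+0.094)^3 + 7.5240/(1+0.094)^4 + 8.1974/(1+0.094)^5 + 106.7767/(1+0.094)^5 = 94.5104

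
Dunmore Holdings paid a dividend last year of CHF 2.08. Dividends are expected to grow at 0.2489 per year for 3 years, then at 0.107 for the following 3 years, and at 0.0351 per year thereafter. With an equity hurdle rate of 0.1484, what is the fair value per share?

CHF 36.75

Three-stage DDM. Project D₁…D_6; terminal Gordon value at t=6 with g = 0.0351; discount at r = 0.1484.
D_1 = 2.5977
D_2 = 3.2443
D_3 = 4.0518
D_4 = 4.4853
D_5 = 4.9653
D_6 = 5.4965
TV_6 = 5.6895/(0.1484−0.0351) = 50.2159
P₀ = Σ Dₜ/(1+r)ᵗ + TV_6/(1+r)^6 = 36.7500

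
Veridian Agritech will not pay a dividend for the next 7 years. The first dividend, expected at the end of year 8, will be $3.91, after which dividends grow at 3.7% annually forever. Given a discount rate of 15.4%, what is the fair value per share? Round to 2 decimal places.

Deferred-dividend DDM. At t=7 the remaining stream is a growing perpetuity with first payment D_8 = 3.91.
V_7 = D_8/(r−g) = 3.91/(0.154−0.037) = 33.4188
P₀ = V_7/(1+r)^7 = 33.4188/(1+0.154)^7 = 12.2617

$12.26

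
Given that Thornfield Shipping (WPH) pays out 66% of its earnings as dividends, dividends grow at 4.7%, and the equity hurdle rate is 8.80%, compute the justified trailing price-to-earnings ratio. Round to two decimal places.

Justified trailing P/E = b(1+g)/(r−g) = 0.66×(1+0.047)/(0.088−0.047) = 16.8541

16.85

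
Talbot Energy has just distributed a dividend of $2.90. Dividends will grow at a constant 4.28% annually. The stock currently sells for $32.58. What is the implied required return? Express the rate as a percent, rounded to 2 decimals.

Rearranging the constant-growth DDM: r = D₁/P₀ + g.
D₁ = 2.90 × (1 + 0.0428) = 3.0241.
r = 3.0241 / 32.58 + 0.0428 = 0.09282 + 0.0428 = 0.13562

13.56%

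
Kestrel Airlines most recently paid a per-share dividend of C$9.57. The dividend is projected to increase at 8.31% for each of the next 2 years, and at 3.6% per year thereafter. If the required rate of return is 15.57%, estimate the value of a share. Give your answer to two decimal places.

Two-stage DDM. Project D₁…D_2 at 0.0831, terminal growth 0.036, discount at r = 0.1557.
D_1 = 10.3653
D_2 = 11.2266
Terminal value at t=2: TV = D_3/(r−g) = 11.6308/(0.1557−0.036) = 97.1661
P₀ = 10.3653/(1+0.1557)^1 + 11.2266/(1+0.1557)^2 + 97.1661/(1+0.1557)^2 = 90.1228

C$90.12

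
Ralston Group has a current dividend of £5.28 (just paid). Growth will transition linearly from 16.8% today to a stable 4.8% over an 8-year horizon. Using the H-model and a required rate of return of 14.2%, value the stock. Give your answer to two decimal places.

£85.83

H-model: P₀ = D₀[(1+g_L) + H(g_S−g_L)]/(r−g_L), with H = 8/2 = 4.
P₀ = 5.28 × [(1+0.048) + 4×(0.168−0.048)] / (0.142−0.048)
   = 5.28 × 1.5280 / 0.094 = 85.8281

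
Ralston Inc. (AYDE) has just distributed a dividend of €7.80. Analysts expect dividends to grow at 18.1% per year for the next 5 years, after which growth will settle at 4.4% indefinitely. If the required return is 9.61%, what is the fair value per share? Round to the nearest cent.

€276.02

Two-stage DDM. Project D₁…D_5 at 0.181, terminal growth 0.044, discount at r = 0.0961.
D_1 = 9.2118
D_2 = 10.8791
D_3 = 12.8483
D_4 = 15.1738
D_5 = 17.9203
Terminal value at t=5: TV = D_6/(r−g) = 18.7087/(0.0961−0.044) = 359.0929
P₀ = 9.2118/(1+0.0961)^1 + 10.8791/(1+0.0961)^2 + 12.8483/(1+0.0961)^3 + 15.1738/(1+0.0961)^4 + 17.9203/(1+0.0961)^5 + 359.0929/(1+0.0961)^5 = 276.0179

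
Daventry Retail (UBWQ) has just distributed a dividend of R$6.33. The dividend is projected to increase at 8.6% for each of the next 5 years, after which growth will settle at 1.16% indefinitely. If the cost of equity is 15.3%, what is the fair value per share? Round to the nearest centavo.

Two-stage DDM. Project D₁…D_5 at 0.086, terminal growth 0.0116, discount at r = 0.153.
D_1 = 6.8744
D_2 = 7.4656
D_3 = 8.1076
D_4 = 8.8049
D_5 = 9.5621
Terminal value at t=5: TV = D_6/(r−g) = 9.6730/(0.153−0.0116) = 68.4088
P₀ = 6.8744/(1+0.153)^1 + 7.4656/(1+0.153)^2 + 8.1076/(1+0.153)^3 + 8.8049/(1+0.153)^4 + 9.5621/(1+0.153)^5 + 68.4088/(1+0.153)^5 = 60.1129

R$60.11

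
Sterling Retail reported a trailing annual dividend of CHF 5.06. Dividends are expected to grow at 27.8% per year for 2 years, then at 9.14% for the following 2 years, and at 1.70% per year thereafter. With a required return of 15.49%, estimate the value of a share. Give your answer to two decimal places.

Three-stage DDM. Project D₁…D_4; terminal Gordon value at t=4 with g = 0.017; discount at r = 0.1549.
D_1 = 6.4667
D_2 = 8.2644
D_3 = 9.0198
D_4 = 9.8442
TV_4 = 10.0115/(0.1549−0.017) = 72.6000
P₀ = Σ Dₜ/(1+r)ᵗ + TV_4/(1+r)^4 = 63.9938

CHF 63.99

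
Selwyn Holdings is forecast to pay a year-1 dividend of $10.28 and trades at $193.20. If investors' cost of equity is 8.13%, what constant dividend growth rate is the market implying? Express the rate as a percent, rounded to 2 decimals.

2.81%

From P₀ = D₁/(r − g), the implied growth is g = r − D₁/P₀.
g = 0.0813 − 10.28/193.20 = 0.0813 − 0.05321 = 0.02809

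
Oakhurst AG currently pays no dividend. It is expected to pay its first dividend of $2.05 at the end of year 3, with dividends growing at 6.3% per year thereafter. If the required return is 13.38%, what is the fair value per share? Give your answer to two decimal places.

$22.52

Deferred-dividend DDM. At t=2 the remaining stream is a growing perpetuity with first payment D_3 = 2.05.
V_2 = D_3/(r−g) = 2.05/(0.1338−0.063) = 28.9548
P₀ = V_2/(1+r)^2 = 28.9548/(1+0.1338)^2 = 22.5241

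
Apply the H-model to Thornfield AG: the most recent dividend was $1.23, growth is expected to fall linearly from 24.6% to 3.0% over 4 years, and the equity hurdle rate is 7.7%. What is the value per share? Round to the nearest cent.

$38.26

H-model: P₀ = D₀[(1+g_L) + H(g_S−g_L)]/(r−g_L), with H = 4/2 = 2.
P₀ = 1.23 × [(1+0.03) + 2×(0.246−0.03)] / (0.077−0.03)
   = 1.23 × 1.4620 / 0.047 = 38.2609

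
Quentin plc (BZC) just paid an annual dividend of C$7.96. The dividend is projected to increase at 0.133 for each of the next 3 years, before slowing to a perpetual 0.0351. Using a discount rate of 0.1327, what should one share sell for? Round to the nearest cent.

Two-stage DDM. Project D₁…D_3 at 0.133, terminal growth 0.0351, discount at r = 0.1327.
D_1 = 9.0187
D_2 = 10.2182
D_3 = 11.5772
Terminal value at t=3: TV = D_4/(r−g) = 11.9835/(0.1327−0.0351) = 122.7822
P₀ = 9.0187/(1+0.1327)^1 + 10.2182/(1+0.1327)^2 + 11.5772/(1+0.1327)^3 + 122.7822/(1+0.1327)^3 = 108.3798

C$108.38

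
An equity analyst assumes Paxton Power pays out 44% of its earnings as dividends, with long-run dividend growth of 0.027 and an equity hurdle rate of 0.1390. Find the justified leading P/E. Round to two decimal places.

Justified leading P/E = b/(r−g) = 0.44/(0.139−0.027) = 3.9286

3.93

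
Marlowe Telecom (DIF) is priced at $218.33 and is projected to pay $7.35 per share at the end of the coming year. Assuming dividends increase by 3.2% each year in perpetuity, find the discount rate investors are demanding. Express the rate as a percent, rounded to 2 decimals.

Rearranging the constant-growth DDM: r = D₁/P₀ + g.
r = 7.3500 / 218.33 + 0.032 = 0.03366 + 0.032 = 0.06566

6.57%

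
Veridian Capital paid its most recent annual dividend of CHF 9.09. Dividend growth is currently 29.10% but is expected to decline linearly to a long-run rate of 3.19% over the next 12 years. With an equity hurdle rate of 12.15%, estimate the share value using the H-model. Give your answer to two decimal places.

CHF 262.40

H-model: P₀ = D₀[(1+g_L) + H(g_S−g_L)]/(r−g_L), with H = 12/2 = 6.
P₀ = 9.09 × [(1+0.0319) + 6×(0.291−0.0319)] / (0.1215−0.0319)
   = 9.09 × 2.5865 / 0.0896 = 262.4027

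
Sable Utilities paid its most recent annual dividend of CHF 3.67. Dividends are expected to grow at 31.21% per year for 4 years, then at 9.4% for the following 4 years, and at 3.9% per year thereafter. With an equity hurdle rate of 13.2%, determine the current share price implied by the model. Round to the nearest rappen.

CHF 110.43

Three-stage DDM. Project D₁…D_8; terminal Gordon value at t=8 with g = 0.039; discount at r = 0.132.
D_1 = 4.8154
D_2 = 6.3183
D_3 = 8.2902
D_4 = 10.8776
D_5 = 11.9001
D_6 = 13.0187
D_7 = 14.2425
D_8 = 15.5813
TV_8 = 16.1889/(0.132−0.039) = 174.0747
P₀ = Σ Dₜ/(1+r)ᵗ + TV_8/(1+r)^8 = 110.4316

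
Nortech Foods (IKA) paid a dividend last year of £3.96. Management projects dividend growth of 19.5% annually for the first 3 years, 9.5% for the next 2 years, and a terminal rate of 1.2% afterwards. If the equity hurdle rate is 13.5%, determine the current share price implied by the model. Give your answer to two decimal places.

£57.34

Three-stage DDM. Project D₁…D_5; terminal Gordon value at t=5 with g = 0.012; discount at r = 0.135.
D_1 = 4.7322
D_2 = 5.6550
D_3 = 6.7577
D_4 = 7.3997
D_5 = 8.1027
TV_5 = 8.1999/(0.135−0.012) = 66.6657
P₀ = Σ Dₜ/(1+r)ᵗ + TV_5/(1+r)^5 = 57.3351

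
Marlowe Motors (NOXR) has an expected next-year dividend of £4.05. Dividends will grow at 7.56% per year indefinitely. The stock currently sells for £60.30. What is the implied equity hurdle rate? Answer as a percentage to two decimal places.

14.28%

Rearranging the constant-growth DDM: r = D₁/P₀ + g.
r = 4.0500 / 60.30 + 0.0756 = 0.06716 + 0.0756 = 0.14276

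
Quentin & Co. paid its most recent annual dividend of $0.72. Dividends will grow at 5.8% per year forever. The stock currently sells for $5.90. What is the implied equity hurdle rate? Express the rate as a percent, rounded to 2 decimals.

Rearranging the constant-growth DDM: r = D₁/P₀ + g.
D₁ = 0.72 × (1 + 0.058) = 0.7618.
r = 0.7618 / 5.90 + 0.058 = 0.12911 + 0.058 = 0.18711

18.71%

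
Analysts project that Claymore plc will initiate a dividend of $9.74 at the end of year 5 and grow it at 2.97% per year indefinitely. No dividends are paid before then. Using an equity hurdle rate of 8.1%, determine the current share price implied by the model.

Deferred-dividend DDM. At t=4 the remaining stream is a growing perpetuity with first payment D_5 = 9.74.
V_4 = D_5/(r−g) = 9.74/(0.081−0.0297) = 189.8635
P₀ = V_4/(1+r)^4 = 189.8635/(1+0.081)^4 = 139.0397

$139.04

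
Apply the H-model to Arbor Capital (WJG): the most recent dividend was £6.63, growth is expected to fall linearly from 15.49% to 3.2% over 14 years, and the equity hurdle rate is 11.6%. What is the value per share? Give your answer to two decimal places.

H-model: P₀ = D₀[(1+g_L) + H(g_S−g_L)]/(r−g_L), with H = 14/2 = 7.
P₀ = 6.63 × [(1+0.032) + 7×(0.1549−0.032)] / (0.116−0.032)
   = 6.63 × 1.8923 / 0.084 = 149.3565

£149.36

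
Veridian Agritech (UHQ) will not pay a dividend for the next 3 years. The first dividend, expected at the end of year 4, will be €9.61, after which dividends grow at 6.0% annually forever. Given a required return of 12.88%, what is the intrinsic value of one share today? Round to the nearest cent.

€97.11

Deferred-dividend DDM. At t=3 the remaining stream is a growing perpetuity with first payment D_4 = 9.61.
V_3 = D_4/(r−g) = 9.61/(0.1288−0.06) = 139.6802
P₀ = V_3/(1+r)^3 = 139.6802/(1+0.1288)^3 = 97.1145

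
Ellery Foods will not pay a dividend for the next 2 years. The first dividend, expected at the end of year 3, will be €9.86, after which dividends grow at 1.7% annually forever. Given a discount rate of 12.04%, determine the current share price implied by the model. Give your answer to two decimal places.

€75.96

Deferred-dividend DDM. At t=2 the remaining stream is a growing perpetuity with first payment D_3 = 9.86.
V_2 = D_3/(r−g) = 9.86/(0.1204−0.017) = 95.3578
P₀ = V_2/(1+r)^2 = 95.3578/(1+0.1204)^2 = 75.9644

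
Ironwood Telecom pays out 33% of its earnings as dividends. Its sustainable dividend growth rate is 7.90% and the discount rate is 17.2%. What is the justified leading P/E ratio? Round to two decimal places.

Justified leading P/E = b/(r−g) = 0.33/(0.172−0.079) = 3.5484

3.55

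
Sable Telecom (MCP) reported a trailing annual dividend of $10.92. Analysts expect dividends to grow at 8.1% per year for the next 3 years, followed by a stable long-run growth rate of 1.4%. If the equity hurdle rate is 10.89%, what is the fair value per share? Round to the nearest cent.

Two-stage DDM. Project D₁…D_3 at 0.081, terminal growth 0.014, discount at r = 0.1089.
D_1 = 11.8045
D_2 = 12.7607
D_3 = 13.7943
Terminal value at t=3: TV = D_4/(r−g) = 13.9874/(0.1089−0.014) = 147.3912
P₀ = 11.8045/(1+0.1089)^1 + 12.7607/(1+0.1089)^2 + 13.7943/(1+0.1089)^3 + 147.3912/(1+0.1089)^3 = 139.2312

$139.23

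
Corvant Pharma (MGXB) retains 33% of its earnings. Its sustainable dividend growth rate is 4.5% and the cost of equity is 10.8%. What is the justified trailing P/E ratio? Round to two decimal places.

Payout ratio b = 1 − 0.33 = 0.67.
Justified trailing P/E = b(1+g)/(r−g) = 0.67×(1+0.045)/(0.108−0.045) = 11.1135

11.11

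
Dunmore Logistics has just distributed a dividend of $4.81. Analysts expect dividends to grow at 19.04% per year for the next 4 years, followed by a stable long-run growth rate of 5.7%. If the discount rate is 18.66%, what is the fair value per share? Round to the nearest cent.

$59.13

Two-stage DDM. Project D₁…D_4 at 0.1904, terminal growth 0.057, discount at r = 0.1866.
D_1 = 5.7258
D_2 = 6.8160
D_3 = 8.1138
D_4 = 9.6587
Terminal value at t=4: TV = D_5/(r−g) = 10.2092/(0.1866−0.057) = 78.7747
P₀ = 5.7258/(1+0.1866)^1 + 6.8160/(1+0.1866)^2 + 8.1138/(1+0.1866)^3 + 9.6587/(1+0.1866)^4 + 78.7747/(1+0.1866)^4 = 59.1292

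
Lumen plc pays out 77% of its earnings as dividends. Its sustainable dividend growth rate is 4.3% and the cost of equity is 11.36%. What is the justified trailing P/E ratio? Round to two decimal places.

11.38

Justified trailing P/E = b(1+g)/(r−g) = 0.77×(1+0.043)/(0.1136−0.043) = 11.3755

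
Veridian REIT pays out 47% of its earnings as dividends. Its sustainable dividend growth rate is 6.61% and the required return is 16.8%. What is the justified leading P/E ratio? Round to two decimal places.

4.61

Justified leading P/E = b/(r−g) = 0.47/(0.168−0.0661) = 4.6124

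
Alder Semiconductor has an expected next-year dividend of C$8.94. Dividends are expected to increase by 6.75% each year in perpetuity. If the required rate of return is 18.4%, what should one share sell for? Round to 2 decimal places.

Gordon growth model: P₀ = D₁/(r − g), with D₁ = 8.94 given directly.
P₀ = 8.9400 / (0.184 − 0.0675) = 8.9400 / 0.1165 = 76.7382

C$76.74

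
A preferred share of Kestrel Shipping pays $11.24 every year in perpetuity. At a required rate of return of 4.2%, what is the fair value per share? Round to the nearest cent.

$267.62

Zero-growth DDM (perpetuity): P₀ = D/r = 11.24 / 0.042 = 267.6190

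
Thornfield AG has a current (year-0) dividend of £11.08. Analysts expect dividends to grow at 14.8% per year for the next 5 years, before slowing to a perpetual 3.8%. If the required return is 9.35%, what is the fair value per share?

Two-stage DDM. Project D₁…D_5 at 0.148, terminal growth 0.038, discount at r = 0.0935.
D_1 = 12.7198
D_2 = 14.6024
D_3 = 16.7635
D_4 = 19.2445
D_5 = 22.0927
Terminal value at t=5: TV = D_6/(r−g) = 22.9322/(0.0935−0.038) = 413.1936
P₀ = 12.7198/(1+0.0935)^1 + 14.6024/(1+0.0935)^2 + 16.7635/(1+0.0935)^3 + 19.2445/(1+0.0935)^4 + 22.0927/(1+0.0935)^5 + 413.1936/(1+0.0935)^5 = 328.5320

£328.53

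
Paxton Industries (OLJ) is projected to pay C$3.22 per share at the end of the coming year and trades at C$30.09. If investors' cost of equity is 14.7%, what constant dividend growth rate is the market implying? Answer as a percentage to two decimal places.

From P₀ = D₁/(r − g), the implied growth is g = r − D₁/P₀.
g = 0.147 − 3.22/30.09 = 0.147 − 0.10701 = 0.03999

4.00%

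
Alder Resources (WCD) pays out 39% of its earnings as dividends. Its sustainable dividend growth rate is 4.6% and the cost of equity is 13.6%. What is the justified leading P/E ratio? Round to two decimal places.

4.33

Justified leading P/E = b/(r−g) = 0.39/(0.136−0.046) = 4.3333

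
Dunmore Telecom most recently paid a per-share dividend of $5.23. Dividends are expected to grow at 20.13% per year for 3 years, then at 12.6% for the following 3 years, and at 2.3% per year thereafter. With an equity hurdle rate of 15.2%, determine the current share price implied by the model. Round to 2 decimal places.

Three-stage DDM. Project D₁…D_6; terminal Gordon value at t=6 with g = 0.023; discount at r = 0.152.
D_1 = 6.2828
D_2 = 7.5475
D_3 = 9.0668
D_4 = 10.2093
D_5 = 11.4956
D_6 = 12.9441
TV_6 = 13.2418/(0.152−0.023) = 102.6496
P₀ = Σ Dₜ/(1+r)ᵗ + TV_6/(1+r)^6 = 77.9903

$77.99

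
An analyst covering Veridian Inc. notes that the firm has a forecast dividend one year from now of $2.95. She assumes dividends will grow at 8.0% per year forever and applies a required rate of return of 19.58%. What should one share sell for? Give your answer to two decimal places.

Gordon growth model: P₀ = D₁/(r − g), with D₁ = 2.95 given directly.
P₀ = 2.9500 / (0.1958 − 0.08) = 2.9500 / 0.1158 = 25.4750

$25.47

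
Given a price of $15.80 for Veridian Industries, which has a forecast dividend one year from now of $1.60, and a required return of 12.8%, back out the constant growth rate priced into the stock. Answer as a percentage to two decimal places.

2.67%

From P₀ = D₁/(r − g), the implied growth is g = r − D₁/P₀.
g = 0.128 − 1.60/15.80 = 0.128 − 0.10127 = 0.02673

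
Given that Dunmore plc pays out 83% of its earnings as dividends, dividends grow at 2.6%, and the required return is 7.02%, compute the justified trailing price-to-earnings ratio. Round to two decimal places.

19.27

Justified trailing P/E = b(1+g)/(r−g) = 0.83×(1+0.026)/(0.0702−0.026) = 19.2665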